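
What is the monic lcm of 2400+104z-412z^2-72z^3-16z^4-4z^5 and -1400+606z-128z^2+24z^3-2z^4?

Repeated division with remainder:
  -4z^5-16z^4-72z^3-412z^2+104z+2400 = (2z+32)(-2z^4+24z^3-128z^2+606z-1400) + (-584z^3+2472z^2-16488z+47200)
  -2z^4+24z^3-128z^2+606z-1400 = ((1/292)z-567/21316)(-584z^3+2472z^2-16488z+47200) + (-(30800/5329)z^2+(30800/5329)z-770000/5329)
  -584z^3+2472z^2-16488z+47200 = ((389017/3850)z-628822/1925)(-(30800/5329)z^2+(30800/5329)z-770000/5329) + (0)
Last nonzero remainder: -(30800/5329)z^2+(30800/5329)z-770000/5329. Dividing through by -30800/5329 gives the monic gcd z^2-z+25.
Then lcm(f, g) = f·g / gcd(f, g); expanding and making the result monic gives the answer.

-16800+5872z+2570z^2-655z^3+17z^4+2z^5-7z^6+z^7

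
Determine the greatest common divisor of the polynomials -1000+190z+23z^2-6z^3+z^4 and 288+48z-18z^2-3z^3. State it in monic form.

-4+z

Repeated division with remainder:
  z^4-6z^3+23z^2+190z-1000 = (-(1/3)z+4)(-3z^3-18z^2+48z+288) + (111z^2+94z-2152)
  -3z^3-18z^2+48z+288 = (-(1/37)z-572/4107)(111z^2+94z-2152) + ((12032/4107)z-48128/4107)
  111z^2+94z-2152 = ((455877/12032)z+1104783/6016)((12032/4107)z-48128/4107) + (0)
Last nonzero remainder: (12032/4107)z-48128/4107. Dividing through by 12032/4107 gives the monic gcd z-4.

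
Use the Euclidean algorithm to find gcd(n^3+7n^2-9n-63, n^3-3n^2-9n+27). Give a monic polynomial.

n^2-9

By polynomial division,
  n^3+7n^2-9n-63 = (n^3-3n^2-9n+27) + (10n^2-90)
  n^3-3n^2-9n+27 = ((1/10)n-3/10)(10n^2-90) + (0)
Last nonzero remainder: 10n^2-90. Dividing through by 10 gives the monic gcd n^2-9.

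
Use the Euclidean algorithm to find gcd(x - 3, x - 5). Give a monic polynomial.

Repeated division with remainder:
  x - 3 = (x - 5) + (2)
  x - 5 = ((1/2)x - 5/2)(2) + (0)
The last nonzero remainder is the constant 2, so the polynomials are coprime and gcd = 1.

1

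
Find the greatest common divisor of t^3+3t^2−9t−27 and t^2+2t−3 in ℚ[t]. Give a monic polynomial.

By polynomial division,
  t^3+3t^2−9t−27 = (t+1)(t^2+2t−3) + (−8t−24)
  t^2+2t−3 = (−(1/8)t+1/8)(−8t−24) + (0)
Last nonzero remainder: −8t−24. Dividing through by −8 gives the monic gcd t+3.

t+3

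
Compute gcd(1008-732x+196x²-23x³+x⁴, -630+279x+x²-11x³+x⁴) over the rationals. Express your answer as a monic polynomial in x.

42-13x+x²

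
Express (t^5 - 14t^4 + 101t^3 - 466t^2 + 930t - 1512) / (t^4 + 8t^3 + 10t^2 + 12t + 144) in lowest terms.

(t^3 - 12t^2 + 71t - 252)/(t^2 + 10t + 24)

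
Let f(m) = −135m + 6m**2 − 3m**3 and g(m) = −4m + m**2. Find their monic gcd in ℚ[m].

m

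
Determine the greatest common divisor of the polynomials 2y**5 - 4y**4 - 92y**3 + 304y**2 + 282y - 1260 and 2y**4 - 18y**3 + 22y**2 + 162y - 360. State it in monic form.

y**2 - 8y + 15

Euclidean algorithm in ℚ[y]:
  2y**5 - 4y**4 - 92y**3 + 304y**2 + 282y - 1260 = (y + 7)(2y**4 - 18y**3 + 22y**2 + 162y - 360) + (12y**3 - 12y**2 - 492y + 1260)
  2y**4 - 18y**3 + 22y**2 + 162y - 360 = ((1/6)y - 4/3)(12y**3 - 12y**2 - 492y + 1260) + (88y**2 - 704y + 1320)
  12y**3 - 12y**2 - 492y + 1260 = ((3/22)y + 21/22)(88y**2 - 704y + 1320) + (0)
Last nonzero remainder: 88y**2 - 704y + 1320. Dividing through by 88 gives the monic gcd y**2 - 8y + 15.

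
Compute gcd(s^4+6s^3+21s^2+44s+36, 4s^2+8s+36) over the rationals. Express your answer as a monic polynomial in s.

Repeated division with remainder:
  s^4+6s^3+21s^2+44s+36 = ((1/4)s^2+s+1)(4s^2+8s+36) + (0)
Last nonzero remainder: 4s^2+8s+36. Dividing through by 4 gives the monic gcd s^2+2s+9.

s^2+2s+9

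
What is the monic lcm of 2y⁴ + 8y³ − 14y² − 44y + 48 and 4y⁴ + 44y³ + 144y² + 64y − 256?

y⁶ + 12y⁵ + 41y⁴ − 14y³ − 264y² − 160y + 384

Apply the Euclidean algorithm:
  2y⁴ + 8y³ − 14y² − 44y + 48 = (1/2)(4y⁴ + 44y³ + 144y² + 64y − 256) + (−14y³ − 86y² − 76y + 176)
  4y⁴ + 44y³ + 144y² + 64y − 256 = (−(2/7)y − 68/49)(−14y³ − 86y² − 76y + 176) + ((144/49)y² + (432/49)y − 576/49)
  −14y³ − 86y² − 76y + 176 = (−(343/72)y − 539/36)((144/49)y² + (432/49)y − 576/49) + (0)
Last nonzero remainder: (144/49)y² + (432/49)y − 576/49. Dividing through by 144/49 gives the monic gcd y² + 3y − 4.
Then lcm(f, g) = f·g / gcd(f, g); expanding and making the result monic gives the answer.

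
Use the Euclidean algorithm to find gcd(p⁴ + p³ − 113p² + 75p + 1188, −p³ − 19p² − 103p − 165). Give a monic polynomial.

p² + 14p + 33

By polynomial division,
  p⁴ + p³ − 113p² + 75p + 1188 = (−p + 18)(−p³ − 19p² − 103p − 165) + (126p² + 1764p + 4158)
  −p³ − 19p² − 103p − 165 = (−(1/126)p − 5/126)(126p² + 1764p + 4158) + (0)
Last nonzero remainder: 126p² + 1764p + 4158. Dividing through by 126 gives the monic gcd p² + 14p + 33.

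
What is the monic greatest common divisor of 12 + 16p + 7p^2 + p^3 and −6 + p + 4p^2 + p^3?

6 + 5p + p^2

Repeated division with remainder:
  p^3 + 7p^2 + 16p + 12 = (p^3 + 4p^2 + p − 6) + (3p^2 + 15p + 18)
  p^3 + 4p^2 + p − 6 = ((1/3)p − 1/3)(3p^2 + 15p + 18) + (0)
Last nonzero remainder: 3p^2 + 15p + 18. Dividing through by 3 gives the monic gcd p^2 + 5p + 6.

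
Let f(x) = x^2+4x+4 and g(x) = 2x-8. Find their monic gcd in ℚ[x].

Repeated division with remainder:
  x^2+4x+4 = ((1/2)x+4)(2x-8) + (36)
  2x-8 = ((1/18)x-2/9)(36) + (0)
The last nonzero remainder is the constant 36, so the polynomials are coprime and gcd = 1.

1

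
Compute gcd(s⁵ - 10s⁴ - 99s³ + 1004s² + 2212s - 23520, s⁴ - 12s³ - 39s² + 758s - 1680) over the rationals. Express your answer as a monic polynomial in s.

s³ - 9s² - 66s + 560

Repeated division with remainder:
  s⁵ - 10s⁴ - 99s³ + 1004s² + 2212s - 23520 = (s + 2)(s⁴ - 12s³ - 39s² + 758s - 1680) + (-36s³ + 324s² + 2376s - 20160)
  s⁴ - 12s³ - 39s² + 758s - 1680 = (-(1/36)s + 1/12)(-36s³ + 324s² + 2376s - 20160) + (0)
Last nonzero remainder: -36s³ + 324s² + 2376s - 20160. Dividing through by -36 gives the monic gcd s³ - 9s² - 66s + 560.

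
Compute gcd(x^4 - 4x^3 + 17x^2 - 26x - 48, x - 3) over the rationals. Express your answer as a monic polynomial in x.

Apply the Euclidean algorithm:
  x^4 - 4x^3 + 17x^2 - 26x - 48 = (x^3 - x^2 + 14x + 16)(x - 3) + (0)
The last nonzero remainder x - 3 is already monic.

x - 3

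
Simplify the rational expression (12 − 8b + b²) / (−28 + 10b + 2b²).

By polynomial division,
  b² − 8b + 12 = (1/2)(2b² + 10b − 28) + (−13b + 26)
  2b² + 10b − 28 = (−(2/13)b − 14/13)(−13b + 26) + (0)
Last nonzero remainder: −13b + 26. Dividing through by −13 gives the monic gcd b − 2.
Cancel b − 2 from numerator and denominator to get the reduced form.

(−6 + b)/(14 + 2b)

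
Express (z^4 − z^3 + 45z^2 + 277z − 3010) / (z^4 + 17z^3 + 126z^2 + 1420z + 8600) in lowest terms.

(z^2 + 2z − 35)/(z^2 + 20z + 100)

By polynomial division,
  z^4 − z^3 + 45z^2 + 277z − 3010 = (z^4 + 17z^3 + 126z^2 + 1420z + 8600) + (−18z^3 − 81z^2 − 1143z − 11610)
  z^4 + 17z^3 + 126z^2 + 1420z + 8600 = (−(1/18)z − 25/36)(−18z^3 − 81z^2 − 1143z − 11610) + ((25/4)z^2 − (75/4)z + 1075/2)
  −18z^3 − 81z^2 − 1143z − 11610 = (−(72/25)z − 108/5)((25/4)z^2 − (75/4)z + 1075/2) + (0)
Last nonzero remainder: (25/4)z^2 − (75/4)z + 1075/2. Dividing through by 25/4 gives the monic gcd z^2 − 3z + 86.
Cancel z^2 − 3z + 86 from numerator and denominator to get the reduced form.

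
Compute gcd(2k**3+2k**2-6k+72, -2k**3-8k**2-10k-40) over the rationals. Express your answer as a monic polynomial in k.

k+4

Apply the Euclidean algorithm:
  2k**3+2k**2-6k+72 = (-1)(-2k**3-8k**2-10k-40) + (-6k**2-16k+32)
  -2k**3-8k**2-10k-40 = ((1/3)k+4/9)(-6k**2-16k+32) + (-(122/9)k-488/9)
  -6k**2-16k+32 = ((27/61)k-36/61)(-(122/9)k-488/9) + (0)
Last nonzero remainder: -(122/9)k-488/9. Dividing through by -122/9 gives the monic gcd k+4.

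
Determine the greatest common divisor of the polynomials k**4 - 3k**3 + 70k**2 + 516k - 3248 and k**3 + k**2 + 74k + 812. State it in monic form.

k**3 + k**2 + 74k + 812

By polynomial division,
  k**4 - 3k**3 + 70k**2 + 516k - 3248 = (k - 4)(k**3 + k**2 + 74k + 812) + (0)
The last nonzero remainder k**3 + k**2 + 74k + 812 is already monic.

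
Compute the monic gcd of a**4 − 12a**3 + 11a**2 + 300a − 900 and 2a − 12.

a − 6

Repeated division with remainder:
  a**4 − 12a**3 + 11a**2 + 300a − 900 = ((1/2)a**3 − 3a**2 − (25/2)a + 75)(2a − 12) + (0)
Last nonzero remainder: 2a − 12. Dividing through by 2 gives the monic gcd a − 6.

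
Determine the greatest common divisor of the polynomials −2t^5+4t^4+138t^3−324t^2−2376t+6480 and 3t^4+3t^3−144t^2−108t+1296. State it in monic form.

By polynomial division,
  −2t^5+4t^4+138t^3−324t^2−2376t+6480 = (−(2/3)t+2)(3t^4+3t^3−144t^2−108t+1296) + (36t^3−108t^2−1296t+3888)
  3t^4+3t^3−144t^2−108t+1296 = ((1/12)t+1/3)(36t^3−108t^2−1296t+3888) + (0)
Last nonzero remainder: 36t^3−108t^2−1296t+3888. Dividing through by 36 gives the monic gcd t^3−3t^2−36t+108.

t^3−3t^2−36t+108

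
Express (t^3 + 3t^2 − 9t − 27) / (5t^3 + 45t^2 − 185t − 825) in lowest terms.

By polynomial division,
  t^3 + 3t^2 − 9t − 27 = (1/5)(5t^3 + 45t^2 − 185t − 825) + (−6t^2 + 28t + 138)
  5t^3 + 45t^2 − 185t − 825 = (−(5/6)t − 205/18)(−6t^2 + 28t + 138) + ((2240/9)t + 2240/3)
  −6t^2 + 28t + 138 = (−(27/1120)t + 207/1120)((2240/9)t + 2240/3) + (0)
Last nonzero remainder: (2240/9)t + 2240/3. Dividing through by 2240/9 gives the monic gcd t + 3.
Cancel t + 3 from numerator and denominator to get the reduced form.

(t^2 − 9)/(5t^2 + 30t − 275)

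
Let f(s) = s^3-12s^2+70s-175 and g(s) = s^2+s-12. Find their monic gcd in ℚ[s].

1

By polynomial division,
  s^3-12s^2+70s-175 = (s-13)(s^2+s-12) + (95s-331)
  s^2+s-12 = ((1/95)s+426/9025)(95s-331) + (32706/9025)
  95s-331 = ((857375/32706)s-2987275/32706)(32706/9025) + (0)
The last nonzero remainder is the constant 32706/9025, so the polynomials are coprime and gcd = 1.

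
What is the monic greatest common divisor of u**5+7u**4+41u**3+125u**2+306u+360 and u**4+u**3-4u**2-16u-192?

u**2+u+12

Apply the Euclidean algorithm:
  u**5+7u**4+41u**3+125u**2+306u+360 = (u+6)(u**4+u**3-4u**2-16u-192) + (39u**3+165u**2+594u+1512)
  u**4+u**3-4u**2-16u-192 = ((1/39)u-14/169)(39u**3+165u**2+594u+1512) + (-(940/169)u**2-(940/169)u-11280/169)
  39u**3+165u**2+594u+1512 = (-(6591/940)u-10647/470)(-(940/169)u**2-(940/169)u-11280/169) + (0)
Last nonzero remainder: -(940/169)u**2-(940/169)u-11280/169. Dividing through by -940/169 gives the monic gcd u**2+u+12.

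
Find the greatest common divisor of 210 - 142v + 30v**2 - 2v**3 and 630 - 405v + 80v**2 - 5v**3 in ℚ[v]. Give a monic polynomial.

21 - 10v + v**2

By polynomial division,
  -2v**3 + 30v**2 - 142v + 210 = (2/5)(-5v**3 + 80v**2 - 405v + 630) + (-2v**2 + 20v - 42)
  -5v**3 + 80v**2 - 405v + 630 = ((5/2)v - 15)(-2v**2 + 20v - 42) + (0)
Last nonzero remainder: -2v**2 + 20v - 42. Dividing through by -2 gives the monic gcd v**2 - 10v + 21.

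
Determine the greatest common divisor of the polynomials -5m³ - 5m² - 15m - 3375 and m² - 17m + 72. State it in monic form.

1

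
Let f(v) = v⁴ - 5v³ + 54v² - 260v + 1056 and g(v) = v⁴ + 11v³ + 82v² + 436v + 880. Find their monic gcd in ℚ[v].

v² + 2v + 44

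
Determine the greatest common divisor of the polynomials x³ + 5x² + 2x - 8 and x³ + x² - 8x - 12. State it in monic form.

x + 2

By polynomial division,
  x³ + 5x² + 2x - 8 = (x³ + x² - 8x - 12) + (4x² + 10x + 4)
  x³ + x² - 8x - 12 = ((1/4)x - 3/8)(4x² + 10x + 4) + (-(21/4)x - 21/2)
  4x² + 10x + 4 = (-(16/21)x - 8/21)(-(21/4)x - 21/2) + (0)
Last nonzero remainder: -(21/4)x - 21/2. Dividing through by -21/4 gives the monic gcd x + 2.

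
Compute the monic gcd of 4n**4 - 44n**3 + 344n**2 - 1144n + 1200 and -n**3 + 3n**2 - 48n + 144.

Euclidean algorithm in ℚ[n]:
  4n**4 - 44n**3 + 344n**2 - 1144n + 1200 = (-4n + 32)(-n**3 + 3n**2 - 48n + 144) + (56n**2 + 968n - 3408)
  -n**3 + 3n**2 - 48n + 144 = (-(1/56)n + 71/196)(56n**2 + 968n - 3408) + (-(22516/49)n + 67548/49)
  56n**2 + 968n - 3408 = (-(686/5629)n - 13916/5629)(-(22516/49)n + 67548/49) + (0)
Last nonzero remainder: -(22516/49)n + 67548/49. Dividing through by -22516/49 gives the monic gcd n - 3.

n - 3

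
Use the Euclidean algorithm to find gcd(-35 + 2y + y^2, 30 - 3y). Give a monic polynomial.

1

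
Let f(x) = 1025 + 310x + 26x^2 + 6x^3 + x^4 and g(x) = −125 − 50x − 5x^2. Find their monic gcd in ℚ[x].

25 + 10x + x^2

Euclidean algorithm in ℚ[x]:
  x^4 + 6x^3 + 26x^2 + 310x + 1025 = (−(1/5)x^2 + (4/5)x − 41/5)(−5x^2 − 50x − 125) + (0)
Last nonzero remainder: −5x^2 − 50x − 125. Dividing through by −5 gives the monic gcd x^2 + 10x + 25.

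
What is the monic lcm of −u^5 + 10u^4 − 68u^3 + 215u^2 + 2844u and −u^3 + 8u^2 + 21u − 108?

u^6 − 13u^5 + 98u^4 − 419u^3 − 2199u^2 + 8532u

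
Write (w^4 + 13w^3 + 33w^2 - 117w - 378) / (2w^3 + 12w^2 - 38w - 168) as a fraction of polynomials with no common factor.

Repeated division with remainder:
  w^4 + 13w^3 + 33w^2 - 117w - 378 = ((1/2)w + 7/2)(2w^3 + 12w^2 - 38w - 168) + (10w^2 + 100w + 210)
  2w^3 + 12w^2 - 38w - 168 = ((1/5)w - 4/5)(10w^2 + 100w + 210) + (0)
Last nonzero remainder: 10w^2 + 100w + 210. Dividing through by 10 gives the monic gcd w^2 + 10w + 21.
Cancel w^2 + 10w + 21 from numerator and denominator to get the reduced form.

(w^2 + 3w - 18)/(2w - 8)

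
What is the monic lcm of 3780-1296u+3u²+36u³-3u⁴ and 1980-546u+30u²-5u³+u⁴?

-83160+20952u+1266u²-366u³-7u⁴-6u⁵+u⁶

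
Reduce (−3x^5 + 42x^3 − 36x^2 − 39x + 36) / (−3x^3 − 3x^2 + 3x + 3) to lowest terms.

(x^3 − 13x + 12)/(x + 1)

Apply the Euclidean algorithm:
  −3x^5 + 42x^3 − 36x^2 − 39x + 36 = (x^2 − x − 12)(−3x^3 − 3x^2 + 3x + 3) + (−72x^2 + 72)
  −3x^3 − 3x^2 + 3x + 3 = ((1/24)x + 1/24)(−72x^2 + 72) + (0)
Last nonzero remainder: −72x^2 + 72. Dividing through by −72 gives the monic gcd x^2 − 1.
Cancel x^2 − 1 from numerator and denominator to get the reduced form.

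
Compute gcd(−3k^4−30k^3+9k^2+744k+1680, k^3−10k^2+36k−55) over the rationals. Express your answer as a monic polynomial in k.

Repeated division with remainder:
  −3k^4−30k^3+9k^2+744k+1680 = (−3k−60)(k^3−10k^2+36k−55) + (−483k^2+2739k−1620)
  k^3−10k^2+36k−55 = (−(1/483)k+697/77763)(−483k^2+2739k−1620) + ((209855/25921)k−1049275/25921)
  −483k^2+2739k−1620 = (−(12519843/209855)k+8398404/209855)((209855/25921)k−1049275/25921) + (0)
Last nonzero remainder: (209855/25921)k−1049275/25921. Dividing through by 209855/25921 gives the monic gcd k−5.

k−5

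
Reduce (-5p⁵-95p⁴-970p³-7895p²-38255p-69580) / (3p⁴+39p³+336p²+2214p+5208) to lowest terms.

(-5p³-40p²-390p-2485)/(3p²+6p+186)

By polynomial division,
  -5p⁵-95p⁴-970p³-7895p²-38255p-69580 = (-(5/3)p-10)(3p⁴+39p³+336p²+2214p+5208) + (-20p³-845p²-7435p-17500)
  3p⁴+39p³+336p²+2214p+5208 = (-(3/20)p+351/80)(-20p³-845p²-7435p-17500) + ((46851/16)p²+(515361/16)p+327957/4)
  -20p³-845p²-7435p-17500 = (-(320/46851)p-10000/46851)((46851/16)p²+(515361/16)p+327957/4) + (0)
Last nonzero remainder: (46851/16)p²+(515361/16)p+327957/4. Dividing through by 46851/16 gives the monic gcd p²+11p+28.
Cancel p²+11p+28 from numerator and denominator to get the reduced form.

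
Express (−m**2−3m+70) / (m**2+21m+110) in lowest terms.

Euclidean algorithm in ℚ[m]:
  −m**2−3m+70 = (−1)(m**2+21m+110) + (18m+180)
  m**2+21m+110 = ((1/18)m+11/18)(18m+180) + (0)
Last nonzero remainder: 18m+180. Dividing through by 18 gives the monic gcd m+10.
Cancel m+10 from numerator and denominator to get the reduced form.

(−m+7)/(m+11)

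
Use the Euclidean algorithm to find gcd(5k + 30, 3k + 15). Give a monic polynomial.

1

Apply the Euclidean algorithm:
  5k + 30 = (5/3)(3k + 15) + (5)
  3k + 15 = ((3/5)k + 3)(5) + (0)
The last nonzero remainder is the constant 5, so the polynomials are coprime and gcd = 1.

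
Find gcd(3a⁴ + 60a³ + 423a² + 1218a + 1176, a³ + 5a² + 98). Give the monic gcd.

Euclidean algorithm in ℚ[a]:
  3a⁴ + 60a³ + 423a² + 1218a + 1176 = (3a + 45)(a³ + 5a² + 98) + (198a² + 924a - 3234)
  a³ + 5a² + 98 = ((1/198)a + 1/594)(198a² + 924a - 3234) + ((133/9)a + 931/9)
  198a² + 924a - 3234 = ((1782/133)a - 594/19)((133/9)a + 931/9) + (0)
Last nonzero remainder: (133/9)a + 931/9. Dividing through by 133/9 gives the monic gcd a + 7.

a + 7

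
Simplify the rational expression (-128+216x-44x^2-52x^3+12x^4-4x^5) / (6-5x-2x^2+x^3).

By polynomial division,
  -4x^5+12x^4-52x^3-44x^2+216x-128 = (-4x^2+4x-64)(x^3-2x^2-5x+6) + (-128x^2-128x+256)
  x^3-2x^2-5x+6 = (-(1/128)x+3/128)(-128x^2-128x+256) + (0)
Last nonzero remainder: -128x^2-128x+256. Dividing through by -128 gives the monic gcd x^2+x-2.
Cancel x^2+x-2 from numerator and denominator to get the reduced form.

(64-76x+16x^2-4x^3)/(-3+x)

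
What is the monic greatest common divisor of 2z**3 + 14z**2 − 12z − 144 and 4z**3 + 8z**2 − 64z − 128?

z + 4

By polynomial division,
  2z**3 + 14z**2 − 12z − 144 = (1/2)(4z**3 + 8z**2 − 64z − 128) + (10z**2 + 20z − 80)
  4z**3 + 8z**2 − 64z − 128 = ((2/5)z)(10z**2 + 20z − 80) + (−32z − 128)
  10z**2 + 20z − 80 = (−(5/16)z + 5/8)(−32z − 128) + (0)
Last nonzero remainder: −32z − 128. Dividing through by −32 gives the monic gcd z + 4.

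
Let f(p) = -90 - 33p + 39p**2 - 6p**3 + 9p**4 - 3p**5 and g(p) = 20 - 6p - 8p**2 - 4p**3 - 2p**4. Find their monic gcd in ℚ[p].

5 + p + p**2

Euclidean algorithm in ℚ[p]:
  -3p**5 + 9p**4 - 6p**3 + 39p**2 - 33p - 90 = ((3/2)p - 15/2)(-2p**4 - 4p**3 - 8p**2 - 6p + 20) + (-24p**3 - 12p**2 - 108p + 60)
  -2p**4 - 4p**3 - 8p**2 - 6p + 20 = ((1/12)p + 1/8)(-24p**3 - 12p**2 - 108p + 60) + ((5/2)p**2 + (5/2)p + 25/2)
  -24p**3 - 12p**2 - 108p + 60 = (-(48/5)p + 24/5)((5/2)p**2 + (5/2)p + 25/2) + (0)
Last nonzero remainder: (5/2)p**2 + (5/2)p + 25/2. Dividing through by 5/2 gives the monic gcd p**2 + p + 5.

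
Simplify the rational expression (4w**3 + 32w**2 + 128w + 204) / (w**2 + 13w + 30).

By polynomial division,
  4w**3 + 32w**2 + 128w + 204 = (4w - 20)(w**2 + 13w + 30) + (268w + 804)
  w**2 + 13w + 30 = ((1/268)w + 5/134)(268w + 804) + (0)
Last nonzero remainder: 268w + 804. Dividing through by 268 gives the monic gcd w + 3.
Cancel w + 3 from numerator and denominator to get the reduced form.

(4w**2 + 20w + 68)/(w + 10)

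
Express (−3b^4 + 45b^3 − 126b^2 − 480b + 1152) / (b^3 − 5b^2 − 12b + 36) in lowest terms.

By polynomial division,
  −3b^4 + 45b^3 − 126b^2 − 480b + 1152 = (−3b + 30)(b^3 − 5b^2 − 12b + 36) + (−12b^2 − 12b + 72)
  b^3 − 5b^2 − 12b + 36 = (−(1/12)b + 1/2)(−12b^2 − 12b + 72) + (0)
Last nonzero remainder: −12b^2 − 12b + 72. Dividing through by −12 gives the monic gcd b^2 + b − 6.
Cancel b^2 + b − 6 from numerator and denominator to get the reduced form.

(−3b^2 + 48b − 192)/(b − 6)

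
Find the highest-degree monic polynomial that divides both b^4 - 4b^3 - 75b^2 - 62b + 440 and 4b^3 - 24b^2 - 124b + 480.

b + 5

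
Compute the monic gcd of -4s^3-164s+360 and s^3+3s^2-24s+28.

Apply the Euclidean algorithm:
  -4s^3-164s+360 = (-4)(s^3+3s^2-24s+28) + (12s^2-260s+472)
  s^3+3s^2-24s+28 = ((1/12)s+37/18)(12s^2-260s+472) + ((4240/9)s-8480/9)
  12s^2-260s+472 = ((27/1060)s-531/1060)((4240/9)s-8480/9) + (0)
Last nonzero remainder: (4240/9)s-8480/9. Dividing through by 4240/9 gives the monic gcd s-2.

s-2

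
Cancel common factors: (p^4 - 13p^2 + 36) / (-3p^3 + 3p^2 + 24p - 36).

(-p^2 + p + 6)/(3p - 6)

By polynomial division,
  p^4 - 13p^2 + 36 = (-(1/3)p - 1/3)(-3p^3 + 3p^2 + 24p - 36) + (-4p^2 - 4p + 24)
  -3p^3 + 3p^2 + 24p - 36 = ((3/4)p - 3/2)(-4p^2 - 4p + 24) + (0)
Last nonzero remainder: -4p^2 - 4p + 24. Dividing through by -4 gives the monic gcd p^2 + p - 6.
Cancel p^2 + p - 6 from numerator and denominator to get the reduced form.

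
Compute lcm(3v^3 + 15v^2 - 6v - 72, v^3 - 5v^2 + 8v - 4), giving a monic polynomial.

v^5 + 2v^4 - 15v^3 - 8v^2 + 68v - 48

Apply the Euclidean algorithm:
  3v^3 + 15v^2 - 6v - 72 = (3)(v^3 - 5v^2 + 8v - 4) + (30v^2 - 30v - 60)
  v^3 - 5v^2 + 8v - 4 = ((1/30)v - 2/15)(30v^2 - 30v - 60) + (6v - 12)
  30v^2 - 30v - 60 = (5v + 5)(6v - 12) + (0)
Last nonzero remainder: 6v - 12. Dividing through by 6 gives the monic gcd v - 2.
Then lcm(f, g) = f·g / gcd(f, g); expanding and making the result monic gives the answer.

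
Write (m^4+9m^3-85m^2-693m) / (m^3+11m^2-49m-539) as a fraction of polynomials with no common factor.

(m^2-9m)/(m-7)

Repeated division with remainder:
  m^4+9m^3-85m^2-693m = (m-2)(m^3+11m^2-49m-539) + (-14m^2-252m-1078)
  m^3+11m^2-49m-539 = (-(1/14)m+1/2)(-14m^2-252m-1078) + (0)
Last nonzero remainder: -14m^2-252m-1078. Dividing through by -14 gives the monic gcd m^2+18m+77.
Cancel m^2+18m+77 from numerator and denominator to get the reduced form.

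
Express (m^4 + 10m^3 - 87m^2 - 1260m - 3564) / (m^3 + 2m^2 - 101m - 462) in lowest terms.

By polynomial division,
  m^4 + 10m^3 - 87m^2 - 1260m - 3564 = (m + 8)(m^3 + 2m^2 - 101m - 462) + (-2m^2 + 10m + 132)
  m^3 + 2m^2 - 101m - 462 = (-(1/2)m - 7/2)(-2m^2 + 10m + 132) + (0)
Last nonzero remainder: -2m^2 + 10m + 132. Dividing through by -2 gives the monic gcd m^2 - 5m - 66.
Cancel m^2 - 5m - 66 from numerator and denominator to get the reduced form.

(m^2 + 15m + 54)/(m + 7)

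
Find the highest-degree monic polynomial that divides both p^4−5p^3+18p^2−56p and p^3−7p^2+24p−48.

By polynomial division,
  p^4−5p^3+18p^2−56p = (p+2)(p^3−7p^2+24p−48) + (8p^2−56p+96)
  p^3−7p^2+24p−48 = ((1/8)p)(8p^2−56p+96) + (12p−48)
  8p^2−56p+96 = ((2/3)p−2)(12p−48) + (0)
Last nonzero remainder: 12p−48. Dividing through by 12 gives the monic gcd p−4.

p−4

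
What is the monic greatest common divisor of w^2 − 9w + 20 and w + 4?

1

Repeated division with remainder:
  w^2 − 9w + 20 = (w − 13)(w + 4) + (72)
  w + 4 = ((1/72)w + 1/18)(72) + (0)
The last nonzero remainder is the constant 72, so the polynomials are coprime and gcd = 1.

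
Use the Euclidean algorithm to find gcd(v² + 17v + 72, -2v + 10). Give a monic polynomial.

Euclidean algorithm in ℚ[v]:
  v² + 17v + 72 = (-(1/2)v - 11)(-2v + 10) + (182)
  -2v + 10 = (-(1/91)v + 5/91)(182) + (0)
The last nonzero remainder is the constant 182, so the polynomials are coprime and gcd = 1.

1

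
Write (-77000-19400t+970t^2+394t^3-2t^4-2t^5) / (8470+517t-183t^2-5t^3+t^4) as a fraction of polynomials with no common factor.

(100+10t-2t^2)/(-11+t)

Repeated division with remainder:
  -2t^5-2t^4+394t^3+970t^2-19400t-77000 = (-2t-12)(t^4-5t^3-183t^2+517t+8470) + (-32t^3-192t^2+3744t+24640)
  t^4-5t^3-183t^2+517t+8470 = (-(1/32)t+11/32)(-32t^3-192t^2+3744t+24640) + (0)
Last nonzero remainder: -32t^3-192t^2+3744t+24640. Dividing through by -32 gives the monic gcd t^3+6t^2-117t-770.
Cancel t^3+6t^2-117t-770 from numerator and denominator to get the reduced form.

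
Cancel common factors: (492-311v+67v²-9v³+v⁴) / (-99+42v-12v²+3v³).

(-164+49v-6v²+v³)/(33-3v+3v²)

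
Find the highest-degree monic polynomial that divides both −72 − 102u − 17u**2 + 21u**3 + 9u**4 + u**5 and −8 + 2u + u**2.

Repeated division with remainder:
  u**5 + 9u**4 + 21u**3 − 17u**2 − 102u − 72 = (u**3 + 7u**2 + 15u + 9)(u**2 + 2u − 8) + (0)
The last nonzero remainder u**2 + 2u − 8 is already monic.

−8 + 2u + u**2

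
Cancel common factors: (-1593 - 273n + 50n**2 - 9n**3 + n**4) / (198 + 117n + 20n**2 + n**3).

(-531 + 86n - 12n**2 + n**3)/(66 + 17n + n**2)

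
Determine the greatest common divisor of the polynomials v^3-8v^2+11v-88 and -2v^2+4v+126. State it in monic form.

1

Apply the Euclidean algorithm:
  v^3-8v^2+11v-88 = (-(1/2)v+3)(-2v^2+4v+126) + (62v-466)
  -2v^2+4v+126 = (-(1/31)v-171/961)(62v-466) + (41400/961)
  62v-466 = ((29791/20700)v-223913/20700)(41400/961) + (0)
The last nonzero remainder is the constant 41400/961, so the polynomials are coprime and gcd = 1.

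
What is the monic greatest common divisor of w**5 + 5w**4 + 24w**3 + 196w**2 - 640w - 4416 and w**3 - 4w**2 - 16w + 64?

Repeated division with remainder:
  w**5 + 5w**4 + 24w**3 + 196w**2 - 640w - 4416 = (w**2 + 9w + 76)(w**3 - 4w**2 - 16w + 64) + (580w**2 - 9280)
  w**3 - 4w**2 - 16w + 64 = ((1/580)w - 1/145)(580w**2 - 9280) + (0)
Last nonzero remainder: 580w**2 - 9280. Dividing through by 580 gives the monic gcd w**2 - 16.

w**2 - 16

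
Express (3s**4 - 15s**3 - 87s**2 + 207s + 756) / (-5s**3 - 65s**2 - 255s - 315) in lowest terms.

Repeated division with remainder:
  3s**4 - 15s**3 - 87s**2 + 207s + 756 = (-(3/5)s + 54/5)(-5s**3 - 65s**2 - 255s - 315) + (462s**2 + 2772s + 4158)
  -5s**3 - 65s**2 - 255s - 315 = (-(5/462)s - 5/66)(462s**2 + 2772s + 4158) + (0)
Last nonzero remainder: 462s**2 + 2772s + 4158. Dividing through by 462 gives the monic gcd s**2 + 6s + 9.
Cancel s**2 + 6s + 9 from numerator and denominator to get the reduced form.

(-3s**2 + 33s - 84)/(5s + 35)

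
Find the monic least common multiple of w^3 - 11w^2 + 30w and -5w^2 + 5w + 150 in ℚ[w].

w^4 - 6w^3 - 25w^2 + 150w

Repeated division with remainder:
  w^3 - 11w^2 + 30w = (-(1/5)w + 2)(-5w^2 + 5w + 150) + (50w - 300)
  -5w^2 + 5w + 150 = (-(1/10)w - 1/2)(50w - 300) + (0)
Last nonzero remainder: 50w - 300. Dividing through by 50 gives the monic gcd w - 6.
Then lcm(f, g) = f·g / gcd(f, g); expanding and making the result monic gives the answer.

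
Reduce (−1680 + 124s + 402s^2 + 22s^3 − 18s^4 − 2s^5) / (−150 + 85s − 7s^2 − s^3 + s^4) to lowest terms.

(168 + 38s − 12s^2 − 2s^3)/(15 − 4s + s^2)

Euclidean algorithm in ℚ[s]:
  −2s^5 − 18s^4 + 22s^3 + 402s^2 + 124s − 1680 = (−2s − 20)(s^4 − s^3 − 7s^2 + 85s − 150) + (−12s^3 + 432s^2 + 1524s − 4680)
  s^4 − s^3 − 7s^2 + 85s − 150 = (−(1/12)s − 35/12)(−12s^3 + 432s^2 + 1524s − 4680) + (1380s^2 + 4140s − 13800)
  −12s^3 + 432s^2 + 1524s − 4680 = (−(1/115)s + 39/115)(1380s^2 + 4140s − 13800) + (0)
Last nonzero remainder: 1380s^2 + 4140s − 13800. Dividing through by 1380 gives the monic gcd s^2 + 3s − 10.
Cancel s^2 + 3s − 10 from numerator and denominator to get the reduced form.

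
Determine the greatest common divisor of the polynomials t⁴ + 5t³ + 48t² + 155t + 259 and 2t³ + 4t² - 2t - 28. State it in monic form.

t² + 4t + 7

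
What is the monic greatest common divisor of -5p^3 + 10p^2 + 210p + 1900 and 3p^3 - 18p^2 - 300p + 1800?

By polynomial division,
  -5p^3 + 10p^2 + 210p + 1900 = (-5/3)(3p^3 - 18p^2 - 300p + 1800) + (-20p^2 - 290p + 4900)
  3p^3 - 18p^2 - 300p + 1800 = (-(3/20)p + 123/40)(-20p^2 - 290p + 4900) + ((5307/4)p - 26535/2)
  -20p^2 - 290p + 4900 = (-(80/5307)p - 1960/5307)((5307/4)p - 26535/2) + (0)
Last nonzero remainder: (5307/4)p - 26535/2. Dividing through by 5307/4 gives the monic gcd p - 10.

p - 10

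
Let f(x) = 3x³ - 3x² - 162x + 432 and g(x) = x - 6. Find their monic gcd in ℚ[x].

x - 6

Repeated division with remainder:
  3x³ - 3x² - 162x + 432 = (3x² + 15x - 72)(x - 6) + (0)
The last nonzero remainder x - 6 is already monic.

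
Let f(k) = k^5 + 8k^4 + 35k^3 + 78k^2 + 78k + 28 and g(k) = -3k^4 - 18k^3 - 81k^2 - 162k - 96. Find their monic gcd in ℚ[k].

k^2 + 3k + 2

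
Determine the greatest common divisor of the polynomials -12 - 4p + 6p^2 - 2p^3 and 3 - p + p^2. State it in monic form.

By polynomial division,
  -2p^3 + 6p^2 - 4p - 12 = (-2p + 4)(p^2 - p + 3) + (6p - 24)
  p^2 - p + 3 = ((1/6)p + 1/2)(6p - 24) + (15)
  6p - 24 = ((2/5)p - 8/5)(15) + (0)
The last nonzero remainder is the constant 15, so the polynomials are coprime and gcd = 1.

1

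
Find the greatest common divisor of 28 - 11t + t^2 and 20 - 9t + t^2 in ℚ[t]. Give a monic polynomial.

Repeated division with remainder:
  t^2 - 11t + 28 = (t^2 - 9t + 20) + (-2t + 8)
  t^2 - 9t + 20 = (-(1/2)t + 5/2)(-2t + 8) + (0)
Last nonzero remainder: -2t + 8. Dividing through by -2 gives the monic gcd t - 4.

-4 + t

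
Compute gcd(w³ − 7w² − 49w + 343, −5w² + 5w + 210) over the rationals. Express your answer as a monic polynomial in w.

w − 7

Repeated division with remainder:
  w³ − 7w² − 49w + 343 = (−(1/5)w + 6/5)(−5w² + 5w + 210) + (−13w + 91)
  −5w² + 5w + 210 = ((5/13)w + 30/13)(−13w + 91) + (0)
Last nonzero remainder: −13w + 91. Dividing through by −13 gives the monic gcd w − 7.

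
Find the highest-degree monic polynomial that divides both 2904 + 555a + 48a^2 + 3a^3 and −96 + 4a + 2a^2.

Apply the Euclidean algorithm:
  3a^3 + 48a^2 + 555a + 2904 = ((3/2)a + 21)(2a^2 + 4a − 96) + (615a + 4920)
  2a^2 + 4a − 96 = ((2/615)a − 4/205)(615a + 4920) + (0)
Last nonzero remainder: 615a + 4920. Dividing through by 615 gives the monic gcd a + 8.

8 + a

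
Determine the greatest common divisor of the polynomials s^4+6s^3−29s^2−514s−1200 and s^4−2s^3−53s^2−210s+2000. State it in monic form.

Apply the Euclidean algorithm:
  s^4+6s^3−29s^2−514s−1200 = (s^4−2s^3−53s^2−210s+2000) + (8s^3+24s^2−304s−3200)
  s^4−2s^3−53s^2−210s+2000 = ((1/8)s−5/8)(8s^3+24s^2−304s−3200) + (0)
Last nonzero remainder: 8s^3+24s^2−304s−3200. Dividing through by 8 gives the monic gcd s^3+3s^2−38s−400.

s^3+3s^2−38s−400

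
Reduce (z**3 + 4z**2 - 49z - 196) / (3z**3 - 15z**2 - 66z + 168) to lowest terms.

Apply the Euclidean algorithm:
  z**3 + 4z**2 - 49z - 196 = (1/3)(3z**3 - 15z**2 - 66z + 168) + (9z**2 - 27z - 252)
  3z**3 - 15z**2 - 66z + 168 = ((1/3)z - 2/3)(9z**2 - 27z - 252) + (0)
Last nonzero remainder: 9z**2 - 27z - 252. Dividing through by 9 gives the monic gcd z**2 - 3z - 28.
Cancel z**2 - 3z - 28 from numerator and denominator to get the reduced form.

(z + 7)/(3z - 6)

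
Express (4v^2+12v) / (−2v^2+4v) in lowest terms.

(−2v−6)/(v−2)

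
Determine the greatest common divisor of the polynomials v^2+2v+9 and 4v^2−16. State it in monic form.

Euclidean algorithm in ℚ[v]:
  v^2+2v+9 = (1/4)(4v^2−16) + (2v+13)
  4v^2−16 = (2v−13)(2v+13) + (153)
  2v+13 = ((2/153)v+13/153)(153) + (0)
The last nonzero remainder is the constant 153, so the polynomials are coprime and gcd = 1.

1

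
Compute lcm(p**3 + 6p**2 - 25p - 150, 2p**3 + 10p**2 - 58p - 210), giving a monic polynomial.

Euclidean algorithm in ℚ[p]:
  p**3 + 6p**2 - 25p - 150 = (1/2)(2p**3 + 10p**2 - 58p - 210) + (p**2 + 4p - 45)
  2p**3 + 10p**2 - 58p - 210 = (2p + 2)(p**2 + 4p - 45) + (24p - 120)
  p**2 + 4p - 45 = ((1/24)p + 3/8)(24p - 120) + (0)
Last nonzero remainder: 24p - 120. Dividing through by 24 gives the monic gcd p - 5.
Then lcm(f, g) = f·g / gcd(f, g); expanding and making the result monic gives the answer.

p**5 + 16p**4 + 56p**3 - 274p**2 - 2025p - 3150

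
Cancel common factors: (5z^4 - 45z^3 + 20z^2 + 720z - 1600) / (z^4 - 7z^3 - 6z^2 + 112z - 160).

Repeated division with remainder:
  5z^4 - 45z^3 + 20z^2 + 720z - 1600 = (5)(z^4 - 7z^3 - 6z^2 + 112z - 160) + (-10z^3 + 50z^2 + 160z - 800)
  z^4 - 7z^3 - 6z^2 + 112z - 160 = (-(1/10)z + 1/5)(-10z^3 + 50z^2 + 160z - 800) + (0)
Last nonzero remainder: -10z^3 + 50z^2 + 160z - 800. Dividing through by -10 gives the monic gcd z^3 - 5z^2 - 16z + 80.
Cancel z^3 - 5z^2 - 16z + 80 from numerator and denominator to get the reduced form.

(5z - 20)/(z - 2)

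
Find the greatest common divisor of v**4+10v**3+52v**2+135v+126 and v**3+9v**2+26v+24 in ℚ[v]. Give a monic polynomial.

By polynomial division,
  v**4+10v**3+52v**2+135v+126 = (v+1)(v**3+9v**2+26v+24) + (17v**2+85v+102)
  v**3+9v**2+26v+24 = ((1/17)v+4/17)(17v**2+85v+102) + (0)
Last nonzero remainder: 17v**2+85v+102. Dividing through by 17 gives the monic gcd v**2+5v+6.

v**2+5v+6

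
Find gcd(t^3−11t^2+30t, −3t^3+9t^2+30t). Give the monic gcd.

t^2−5t

Euclidean algorithm in ℚ[t]:
  t^3−11t^2+30t = (−1/3)(−3t^3+9t^2+30t) + (−8t^2+40t)
  −3t^3+9t^2+30t = ((3/8)t+3/4)(−8t^2+40t) + (0)
Last nonzero remainder: −8t^2+40t. Dividing through by −8 gives the monic gcd t^2−5t.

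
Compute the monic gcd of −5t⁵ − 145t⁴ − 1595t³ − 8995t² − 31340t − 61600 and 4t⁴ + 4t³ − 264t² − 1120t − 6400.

t³ + 11t² + 44t + 160

Repeated division with remainder:
  −5t⁵ − 145t⁴ − 1595t³ − 8995t² − 31340t − 61600 = (−(5/4)t − 35)(4t⁴ + 4t³ − 264t² − 1120t − 6400) + (−1785t³ − 19635t² − 78540t − 285600)
  4t⁴ + 4t³ − 264t² − 1120t − 6400 = (−(4/1785)t + 8/357)(−1785t³ − 19635t² − 78540t − 285600) + (0)
Last nonzero remainder: −1785t³ − 19635t² − 78540t − 285600. Dividing through by −1785 gives the monic gcd t³ + 11t² + 44t + 160.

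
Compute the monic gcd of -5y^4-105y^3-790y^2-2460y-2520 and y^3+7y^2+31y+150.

y+6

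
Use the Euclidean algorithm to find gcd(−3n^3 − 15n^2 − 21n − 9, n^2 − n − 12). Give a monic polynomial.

n + 3

Apply the Euclidean algorithm:
  −3n^3 − 15n^2 − 21n − 9 = (−3n − 18)(n^2 − n − 12) + (−75n − 225)
  n^2 − n − 12 = (−(1/75)n + 4/75)(−75n − 225) + (0)
Last nonzero remainder: −75n − 225. Dividing through by −75 gives the monic gcd n + 3.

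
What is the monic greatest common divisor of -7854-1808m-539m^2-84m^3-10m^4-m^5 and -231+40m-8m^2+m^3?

33-m+m^2

Euclidean algorithm in ℚ[m]:
  -m^5-10m^4-84m^3-539m^2-1808m-7854 = (-m^2-18m-188)(m^3-8m^2+40m-231) + (-1554m^2+1554m-51282)
  m^3-8m^2+40m-231 = (-(1/1554)m+1/222)(-1554m^2+1554m-51282) + (0)
Last nonzero remainder: -1554m^2+1554m-51282. Dividing through by -1554 gives the monic gcd m^2-m+33.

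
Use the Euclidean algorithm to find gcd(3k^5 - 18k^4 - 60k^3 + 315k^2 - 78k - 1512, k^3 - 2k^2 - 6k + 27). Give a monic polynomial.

k^2 - 5k + 9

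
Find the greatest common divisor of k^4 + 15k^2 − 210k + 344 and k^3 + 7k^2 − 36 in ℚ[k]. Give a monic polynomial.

By polynomial division,
  k^4 + 15k^2 − 210k + 344 = (k − 7)(k^3 + 7k^2 − 36) + (64k^2 − 174k + 92)
  k^3 + 7k^2 − 36 = ((1/64)k + 311/2048)(64k^2 − 174k + 92) + ((25585/1024)k − 25585/512)
  64k^2 − 174k + 92 = ((65536/25585)k − 47104/25585)((25585/1024)k − 25585/512) + (0)
Last nonzero remainder: (25585/1024)k − 25585/512. Dividing through by 25585/1024 gives the monic gcd k − 2.

k − 2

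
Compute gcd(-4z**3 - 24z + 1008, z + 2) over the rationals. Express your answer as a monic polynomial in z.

Apply the Euclidean algorithm:
  -4z**3 - 24z + 1008 = (-4z**2 + 8z - 40)(z + 2) + (1088)
  z + 2 = ((1/1088)z + 1/544)(1088) + (0)
The last nonzero remainder is the constant 1088, so the polynomials are coprime and gcd = 1.

1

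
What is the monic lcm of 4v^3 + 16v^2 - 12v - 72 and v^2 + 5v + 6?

v^4 + 6v^3 + 5v^2 - 24v - 36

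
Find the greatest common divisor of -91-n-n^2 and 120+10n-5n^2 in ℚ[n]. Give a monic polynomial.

Repeated division with remainder:
  -n^2-n-91 = (1/5)(-5n^2+10n+120) + (-3n-115)
  -5n^2+10n+120 = ((5/3)n-605/9)(-3n-115) + (-68495/9)
  -3n-115 = ((27/68495)n+207/13699)(-68495/9) + (0)
The last nonzero remainder is the constant -68495/9, so the polynomials are coprime and gcd = 1.

1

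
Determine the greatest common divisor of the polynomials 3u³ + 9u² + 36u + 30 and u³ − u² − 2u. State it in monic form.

u + 1

Apply the Euclidean algorithm:
  3u³ + 9u² + 36u + 30 = (3)(u³ − u² − 2u) + (12u² + 42u + 30)
  u³ − u² − 2u = ((1/12)u − 3/8)(12u² + 42u + 30) + ((45/4)u + 45/4)
  12u² + 42u + 30 = ((16/15)u + 8/3)((45/4)u + 45/4) + (0)
Last nonzero remainder: (45/4)u + 45/4. Dividing through by 45/4 gives the monic gcd u + 1.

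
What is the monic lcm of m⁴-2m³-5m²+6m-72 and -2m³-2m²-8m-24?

m⁵-9m³-4m²-60m-144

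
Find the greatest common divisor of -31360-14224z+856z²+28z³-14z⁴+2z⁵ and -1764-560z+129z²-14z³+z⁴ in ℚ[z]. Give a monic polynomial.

196+84z-5z²+z³

Apply the Euclidean algorithm:
  2z⁵-14z⁴+28z³+856z²-14224z-31360 = (2z+14)(z⁴-14z³+129z²-560z-1764) + (-34z³+170z²-2856z-6664)
  z⁴-14z³+129z²-560z-1764 = (-(1/34)z+9/34)(-34z³+170z²-2856z-6664) + (0)
Last nonzero remainder: -34z³+170z²-2856z-6664. Dividing through by -34 gives the monic gcd z³-5z²+84z+196.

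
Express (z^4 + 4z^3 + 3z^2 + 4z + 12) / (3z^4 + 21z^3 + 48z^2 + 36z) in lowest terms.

By polynomial division,
  z^4 + 4z^3 + 3z^2 + 4z + 12 = (1/3)(3z^4 + 21z^3 + 48z^2 + 36z) + (-3z^3 - 13z^2 - 8z + 12)
  3z^4 + 21z^3 + 48z^2 + 36z = (-z - 8/3)(-3z^3 - 13z^2 - 8z + 12) + ((16/3)z^2 + (80/3)z + 32)
  -3z^3 - 13z^2 - 8z + 12 = (-(9/16)z + 3/8)((16/3)z^2 + (80/3)z + 32) + (0)
Last nonzero remainder: (16/3)z^2 + (80/3)z + 32. Dividing through by 16/3 gives the monic gcd z^2 + 5z + 6.
Cancel z^2 + 5z + 6 from numerator and denominator to get the reduced form.

(z^2 - z + 2)/(3z^2 + 6z)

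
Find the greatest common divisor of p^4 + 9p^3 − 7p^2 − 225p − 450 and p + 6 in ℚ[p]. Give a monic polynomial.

Repeated division with remainder:
  p^4 + 9p^3 − 7p^2 − 225p − 450 = (p^3 + 3p^2 − 25p − 75)(p + 6) + (0)
The last nonzero remainder p + 6 is already monic.

p + 6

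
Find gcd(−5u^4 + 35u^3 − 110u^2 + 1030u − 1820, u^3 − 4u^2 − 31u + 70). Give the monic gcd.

By polynomial division,
  −5u^4 + 35u^3 − 110u^2 + 1030u − 1820 = (−5u + 15)(u^3 − 4u^2 − 31u + 70) + (−205u^2 + 1845u − 2870)
  u^3 − 4u^2 − 31u + 70 = (−(1/205)u − 1/41)(−205u^2 + 1845u − 2870) + (0)
Last nonzero remainder: −205u^2 + 1845u − 2870. Dividing through by −205 gives the monic gcd u^2 − 9u + 14.

u^2 − 9u + 14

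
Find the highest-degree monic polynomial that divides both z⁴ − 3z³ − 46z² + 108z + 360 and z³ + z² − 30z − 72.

z − 6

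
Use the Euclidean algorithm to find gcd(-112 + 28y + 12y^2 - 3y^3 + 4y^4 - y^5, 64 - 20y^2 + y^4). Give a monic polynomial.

16 - 4y - 4y^2 + y^3

Apply the Euclidean algorithm:
  -y^5 + 4y^4 - 3y^3 + 12y^2 + 28y - 112 = (-y + 4)(y^4 - 20y^2 + 64) + (-23y^3 + 92y^2 + 92y - 368)
  y^4 - 20y^2 + 64 = (-(1/23)y - 4/23)(-23y^3 + 92y^2 + 92y - 368) + (0)
Last nonzero remainder: -23y^3 + 92y^2 + 92y - 368. Dividing through by -23 gives the monic gcd y^3 - 4y^2 - 4y + 16.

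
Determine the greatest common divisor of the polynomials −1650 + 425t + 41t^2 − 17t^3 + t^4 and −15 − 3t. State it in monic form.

Repeated division with remainder:
  t^4 − 17t^3 + 41t^2 + 425t − 1650 = (−(1/3)t^3 + (22/3)t^2 − (151/3)t + 110)(−3t − 15) + (0)
Last nonzero remainder: −3t − 15. Dividing through by −3 gives the monic gcd t + 5.

5 + t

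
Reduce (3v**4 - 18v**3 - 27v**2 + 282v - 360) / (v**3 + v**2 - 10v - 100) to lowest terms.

Repeated division with remainder:
  3v**4 - 18v**3 - 27v**2 + 282v - 360 = (3v - 21)(v**3 + v**2 - 10v - 100) + (24v**2 + 372v - 2460)
  v**3 + v**2 - 10v - 100 = ((1/24)v - 29/48)(24v**2 + 372v - 2460) + ((1269/4)v - 6345/4)
  24v**2 + 372v - 2460 = ((32/423)v + 656/423)((1269/4)v - 6345/4) + (0)
Last nonzero remainder: (1269/4)v - 6345/4. Dividing through by 1269/4 gives the monic gcd v - 5.
Cancel v - 5 from numerator and denominator to get the reduced form.

(3v**3 - 3v**2 - 42v + 72)/(v**2 + 6v + 20)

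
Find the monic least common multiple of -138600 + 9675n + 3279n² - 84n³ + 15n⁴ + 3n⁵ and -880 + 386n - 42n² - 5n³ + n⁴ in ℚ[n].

-1016400 + 440550n - 47954n² - 6135n³ + 1427n⁴ - 46n⁵ - 3n⁶ + n⁷

Euclidean algorithm in ℚ[n]:
  3n⁵ + 15n⁴ - 84n³ + 3279n² + 9675n - 138600 = (3n + 30)(n⁴ - 5n³ - 42n² + 386n - 880) + (192n³ + 3381n² + 735n - 112200)
  n⁴ - 5n³ - 42n² + 386n - 880 = ((1/192)n - 1447/12288)(192n³ + 3381n² + 735n - 112200) + ((1443057/4096)n² + (4329171/4096)n - 7215285/512)
  192n³ + 3381n² + 735n - 112200 = ((262144/481019)n + 348160/43729)((1443057/4096)n² + (4329171/4096)n - 7215285/512) + (0)
Last nonzero remainder: (1443057/4096)n² + (4329171/4096)n - 7215285/512. Dividing through by 1443057/4096 gives the monic gcd n² + 3n - 40.
Then lcm(f, g) = f·g / gcd(f, g); expanding and making the result monic gives the answer.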